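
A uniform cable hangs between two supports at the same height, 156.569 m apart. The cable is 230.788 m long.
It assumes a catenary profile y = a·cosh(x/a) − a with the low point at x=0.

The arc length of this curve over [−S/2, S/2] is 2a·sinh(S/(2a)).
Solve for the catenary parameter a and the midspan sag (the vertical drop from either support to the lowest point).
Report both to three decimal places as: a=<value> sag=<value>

seed: a₀ = √(S³/(24(L−S))) = √(156.569³/(24·74.219)) = 46.418970
iter 1: u=1.686476  f(a)=+1.130e+01  f'(a)=-4.205e+00  a ← 46.418970 − (+1.130e+01/-4.205e+00) = 49.106053
iter 2: u=1.594192  f(a)=+1.055e+00  f'(a)=-3.453e+00  a ← 49.106053 − (+1.055e+00/-3.453e+00) = 49.411702
iter 3: u=1.584331  f(a)=+1.130e-02  f'(a)=-3.379e+00  a ← 49.411702 − (+1.130e-02/-3.379e+00) = 49.415046
iter 4: u=1.584224  f(a)=+1.327e-06  f'(a)=-3.378e+00  a ← 49.415046 − (+1.327e-06/-3.378e+00) = 49.415047
iter 5: u=1.584224  f(a)=+0.000e+00  f'(a)=-3.378e+00  a ← 49.415047 − (+0.000e+00/-3.378e+00) = 49.415047
converged: |Δa| < 1e-12 after 5 iterations
sag = a·(cosh(S/(2a)) − 1) = 49.415047·(cosh(1.584224) − 1) = 76.114321
T_max/T_min = cosh(S/(2a)) = 2.540307

a=49.415 sag=76.114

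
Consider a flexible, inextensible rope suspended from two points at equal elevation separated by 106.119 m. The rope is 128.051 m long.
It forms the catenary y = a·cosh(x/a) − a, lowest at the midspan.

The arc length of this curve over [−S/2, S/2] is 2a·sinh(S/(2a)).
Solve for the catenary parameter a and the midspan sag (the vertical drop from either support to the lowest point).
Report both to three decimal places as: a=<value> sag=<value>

seed: a₀ = √(S³/(24(L−S))) = √(106.119³/(24·21.932)) = 47.648034
iter 1: u=1.113572  f(a)=+1.401e+00  f'(a)=-1.040e+00  a ← 47.648034 − (+1.401e+00/-1.040e+00) = 48.994952
iter 2: u=1.082959  f(a)=+6.159e-02  f'(a)=-9.503e-01  a ← 48.994952 − (+6.159e-02/-9.503e-01) = 49.059762
iter 3: u=1.081528  f(a)=+1.312e-04  f'(a)=-9.462e-01  a ← 49.059762 − (+1.312e-04/-9.462e-01) = 49.059901
iter 4: u=1.081525  f(a)=+5.982e-10  f'(a)=-9.462e-01  a ← 49.059901 − (+5.982e-10/-9.462e-01) = 49.059901
iter 5: u=1.081525  f(a)=+0.000e+00  f'(a)=-9.462e-01  a ← 49.059901 − (+0.000e+00/-9.462e-01) = 49.059901
converged: |Δa| < 1e-12 after 5 iterations
sag = a·(cosh(S/(2a)) − 1) = 49.059901·(cosh(1.081525) − 1) = 31.600737
T_max/T_min = cosh(S/(2a)) = 1.644126

a=49.060 sag=31.601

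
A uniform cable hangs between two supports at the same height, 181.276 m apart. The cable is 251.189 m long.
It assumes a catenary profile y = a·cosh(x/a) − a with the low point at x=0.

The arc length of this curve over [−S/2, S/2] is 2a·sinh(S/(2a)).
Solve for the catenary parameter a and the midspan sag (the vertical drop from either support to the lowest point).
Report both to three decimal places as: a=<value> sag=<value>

a=62.764 sag=77.640

seed: a₀ = √(S³/(24(L−S))) = √(181.276³/(24·69.913)) = 59.583481
iter 1: u=1.521193  f(a)=+8.549e+00  f'(a)=-2.937e+00  a ← 59.583481 − (+8.549e+00/-2.937e+00) = 62.494770
iter 2: u=1.450329  f(a)=+6.665e-01  f'(a)=-2.495e+00  a ← 62.494770 − (+6.665e-01/-2.495e+00) = 62.761916
iter 3: u=1.444156  f(a)=+4.809e-03  f'(a)=-2.459e+00  a ← 62.761916 − (+4.809e-03/-2.459e+00) = 62.763872
iter 4: u=1.444111  f(a)=+2.542e-07  f'(a)=-2.459e+00  a ← 62.763872 − (+2.542e-07/-2.459e+00) = 62.763872
iter 5: u=1.444111  f(a)=+5.684e-14  f'(a)=-2.459e+00  a ← 62.763872 − (+5.684e-14/-2.459e+00) = 62.763872
converged: |Δa| < 1e-12 after 5 iterations
sag = a·(cosh(S/(2a)) − 1) = 62.763872·(cosh(1.444111) − 1) = 77.640124
T_max/T_min = cosh(S/(2a)) = 2.237019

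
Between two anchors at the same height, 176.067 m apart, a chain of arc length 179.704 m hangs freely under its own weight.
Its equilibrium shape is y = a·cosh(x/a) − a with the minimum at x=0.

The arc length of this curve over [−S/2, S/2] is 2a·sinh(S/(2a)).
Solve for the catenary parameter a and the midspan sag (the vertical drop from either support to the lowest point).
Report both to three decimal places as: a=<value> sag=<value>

a=250.829 sag=15.608

seed: a₀ = √(S³/(24(L−S))) = √(176.067³/(24·3.637)) = 250.057379
iter 1: u=0.352053  f(a)=+2.261e-02  f'(a)=-2.945e-02  a ← 250.057379 − (+2.261e-02/-2.945e-02) = 250.824926
iter 2: u=0.350976  f(a)=+1.045e-04  f'(a)=-2.918e-02  a ← 250.824926 − (+1.045e-04/-2.918e-02) = 250.828508
iter 3: u=0.350971  f(a)=+2.257e-09  f'(a)=-2.918e-02  a ← 250.828508 − (+2.257e-09/-2.918e-02) = 250.828508
iter 4: u=0.350971  f(a)=-5.684e-14  f'(a)=-2.918e-02  a ← 250.828508 − (-5.684e-14/-2.918e-02) = 250.828508
converged: |Δa| < 1e-12 after 4 iterations
sag = a·(cosh(S/(2a)) − 1) = 250.828508·(cosh(0.350971) − 1) = 15.607830
T_max/T_min = cosh(S/(2a)) = 1.062225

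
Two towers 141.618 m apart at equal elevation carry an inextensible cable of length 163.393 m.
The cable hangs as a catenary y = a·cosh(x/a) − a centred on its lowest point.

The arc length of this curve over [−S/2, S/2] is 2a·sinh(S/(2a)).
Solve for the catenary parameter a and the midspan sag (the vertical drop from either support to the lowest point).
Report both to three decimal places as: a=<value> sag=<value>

a=75.365 sag=35.785

seed: a₀ = √(S³/(24(L−S))) = √(141.618³/(24·21.775)) = 73.721300
iter 1: u=0.960496  f(a)=+1.027e+00  f'(a)=-6.471e-01  a ← 73.721300 − (+1.027e+00/-6.471e-01) = 75.308124
iter 2: u=0.940257  f(a)=+3.409e-02  f'(a)=-6.047e-01  a ← 75.308124 − (+3.409e-02/-6.047e-01) = 75.364492
iter 3: u=0.939554  f(a)=+4.043e-05  f'(a)=-6.033e-01  a ← 75.364492 − (+4.043e-05/-6.033e-01) = 75.364559
iter 4: u=0.939553  f(a)=+5.699e-11  f'(a)=-6.033e-01  a ← 75.364559 − (+5.699e-11/-6.033e-01) = 75.364559
iter 5: u=0.939553  f(a)=+5.684e-14  f'(a)=-6.033e-01  a ← 75.364559 − (+5.684e-14/-6.033e-01) = 75.364559
converged: |Δa| < 1e-12 after 5 iterations
sag = a·(cosh(S/(2a)) − 1) = 75.364559·(cosh(0.939553) − 1) = 35.784597
T_max/T_min = cosh(S/(2a)) = 1.474820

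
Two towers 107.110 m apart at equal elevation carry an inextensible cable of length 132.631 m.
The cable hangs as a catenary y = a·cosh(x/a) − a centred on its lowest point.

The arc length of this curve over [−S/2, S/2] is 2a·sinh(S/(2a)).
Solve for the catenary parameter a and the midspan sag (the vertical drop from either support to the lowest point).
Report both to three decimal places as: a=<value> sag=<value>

seed: a₀ = √(S³/(24(L−S))) = √(107.110³/(24·25.521)) = 44.790980
iter 1: u=1.195665  f(a)=+1.888e+00  f'(a)=-1.311e+00  a ← 44.790980 − (+1.888e+00/-1.311e+00) = 46.230783
iter 2: u=1.158427  f(a)=+9.484e-02  f'(a)=-1.182e+00  a ← 46.230783 − (+9.484e-02/-1.182e+00) = 46.310999
iter 3: u=1.156421  f(a)=+2.674e-04  f'(a)=-1.176e+00  a ← 46.310999 − (+2.674e-04/-1.176e+00) = 46.311227
iter 4: u=1.156415  f(a)=+2.140e-09  f'(a)=-1.176e+00  a ← 46.311227 − (+2.140e-09/-1.176e+00) = 46.311227
iter 5: u=1.156415  f(a)=-2.842e-14  f'(a)=-1.176e+00  a ← 46.311227 − (-2.842e-14/-1.176e+00) = 46.311227
converged: |Δa| < 1e-12 after 5 iterations
sag = a·(cosh(S/(2a)) − 1) = 46.311227·(cosh(1.156415) − 1) = 34.574342
T_max/T_min = cosh(S/(2a)) = 1.746565

a=46.311 sag=34.574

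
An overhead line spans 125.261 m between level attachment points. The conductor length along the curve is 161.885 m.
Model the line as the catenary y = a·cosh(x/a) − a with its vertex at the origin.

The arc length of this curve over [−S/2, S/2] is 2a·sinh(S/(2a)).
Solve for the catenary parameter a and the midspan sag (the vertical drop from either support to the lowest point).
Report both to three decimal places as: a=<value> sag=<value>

seed: a₀ = √(S³/(24(L−S))) = √(125.261³/(24·36.624)) = 47.286297
iter 1: u=1.324496  f(a)=+3.350e+00  f'(a)=-1.838e+00  a ← 47.286297 − (+3.350e+00/-1.838e+00) = 49.108542
iter 2: u=1.275348  f(a)=+2.034e-01  f'(a)=-1.621e+00  a ← 49.108542 − (+2.034e-01/-1.621e+00) = 49.233983
iter 3: u=1.272099  f(a)=+8.568e-04  f'(a)=-1.608e+00  a ← 49.233983 − (+8.568e-04/-1.608e+00) = 49.234516
iter 4: u=1.272085  f(a)=+1.535e-08  f'(a)=-1.608e+00  a ← 49.234516 − (+1.535e-08/-1.608e+00) = 49.234516
iter 5: u=1.272085  f(a)=+0.000e+00  f'(a)=-1.608e+00  a ← 49.234516 − (+0.000e+00/-1.608e+00) = 49.234516
converged: |Δa| < 1e-12 after 5 iterations
sag = a·(cosh(S/(2a)) − 1) = 49.234516·(cosh(1.272085) − 1) = 45.505791
T_max/T_min = cosh(S/(2a)) = 1.924266

a=49.235 sag=45.506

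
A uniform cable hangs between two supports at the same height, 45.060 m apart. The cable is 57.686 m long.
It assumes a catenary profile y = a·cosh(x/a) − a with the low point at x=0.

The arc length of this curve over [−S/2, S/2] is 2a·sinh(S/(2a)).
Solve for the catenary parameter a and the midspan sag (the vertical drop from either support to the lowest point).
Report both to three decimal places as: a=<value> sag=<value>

a=18.064 sag=15.969

seed: a₀ = √(S³/(24(L−S))) = √(45.060³/(24·12.626)) = 17.375938
iter 1: u=1.296621  f(a)=+1.105e+00  f'(a)=-1.713e+00  a ← 17.375938 − (+1.105e+00/-1.713e+00) = 18.021017
iter 2: u=1.250207  f(a)=+6.451e-02  f'(a)=-1.518e+00  a ← 18.021017 − (+6.451e-02/-1.518e+00) = 18.063510
iter 3: u=1.247266  f(a)=+2.501e-04  f'(a)=-1.506e+00  a ← 18.063510 − (+2.501e-04/-1.506e+00) = 18.063676
iter 4: u=1.247254  f(a)=+3.790e-09  f'(a)=-1.506e+00  a ← 18.063676 − (+3.790e-09/-1.506e+00) = 18.063676
iter 5: u=1.247254  f(a)=+0.000e+00  f'(a)=-1.506e+00  a ← 18.063676 − (+0.000e+00/-1.506e+00) = 18.063676
converged: |Δa| < 1e-12 after 5 iterations
sag = a·(cosh(S/(2a)) − 1) = 18.063676·(cosh(1.247254) − 1) = 15.968883
T_max/T_min = cosh(S/(2a)) = 1.884033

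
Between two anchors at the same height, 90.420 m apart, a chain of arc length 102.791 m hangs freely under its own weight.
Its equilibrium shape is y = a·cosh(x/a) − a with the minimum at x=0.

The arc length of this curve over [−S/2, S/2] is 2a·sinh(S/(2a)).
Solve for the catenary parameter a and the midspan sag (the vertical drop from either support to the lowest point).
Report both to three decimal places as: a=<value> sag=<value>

a=50.892 sag=21.437

seed: a₀ = √(S³/(24(L−S))) = √(90.420³/(24·12.371)) = 49.898642
iter 1: u=0.906037  f(a)=+5.178e-01  f'(a)=-5.378e-01  a ← 49.898642 − (+5.178e-01/-5.378e-01) = 50.861538
iter 2: u=0.888884  f(a)=+1.537e-02  f'(a)=-5.063e-01  a ← 50.861538 − (+1.537e-02/-5.063e-01) = 50.891894
iter 3: u=0.888354  f(a)=+1.446e-05  f'(a)=-5.053e-01  a ← 50.891894 − (+1.446e-05/-5.053e-01) = 50.891923
iter 4: u=0.888353  f(a)=+1.283e-11  f'(a)=-5.053e-01  a ← 50.891923 − (+1.283e-11/-5.053e-01) = 50.891923
converged: |Δa| < 1e-12 after 4 iterations
sag = a·(cosh(S/(2a)) − 1) = 50.891923·(cosh(0.888353) − 1) = 21.437084
T_max/T_min = cosh(S/(2a)) = 1.421228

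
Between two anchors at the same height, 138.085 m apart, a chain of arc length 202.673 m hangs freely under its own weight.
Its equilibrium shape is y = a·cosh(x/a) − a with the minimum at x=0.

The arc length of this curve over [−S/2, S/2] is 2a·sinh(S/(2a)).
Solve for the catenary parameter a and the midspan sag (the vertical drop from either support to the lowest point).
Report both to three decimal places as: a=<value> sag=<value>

a=43.841 sag=66.572

seed: a₀ = √(S³/(24(L−S))) = √(138.085³/(24·64.588)) = 41.213378
iter 1: u=1.675245  f(a)=+9.693e+00  f'(a)=-4.107e+00  a ← 41.213378 − (+9.693e+00/-4.107e+00) = 43.573570
iter 2: u=1.584504  f(a)=+8.950e-01  f'(a)=-3.381e+00  a ← 43.573570 − (+8.950e-01/-3.381e+00) = 43.838323
iter 3: u=1.574935  f(a)=+9.345e-03  f'(a)=-3.310e+00  a ← 43.838323 − (+9.345e-03/-3.310e+00) = 43.841146
iter 4: u=1.574833  f(a)=+1.042e-06  f'(a)=-3.310e+00  a ← 43.841146 − (+1.042e-06/-3.310e+00) = 43.841147
iter 5: u=1.574833  f(a)=+5.684e-14  f'(a)=-3.310e+00  a ← 43.841147 − (+5.684e-14/-3.310e+00) = 43.841147
converged: |Δa| < 1e-12 after 5 iterations
sag = a·(cosh(S/(2a)) − 1) = 43.841147·(cosh(1.574833) − 1) = 66.572314
T_max/T_min = cosh(S/(2a)) = 2.518489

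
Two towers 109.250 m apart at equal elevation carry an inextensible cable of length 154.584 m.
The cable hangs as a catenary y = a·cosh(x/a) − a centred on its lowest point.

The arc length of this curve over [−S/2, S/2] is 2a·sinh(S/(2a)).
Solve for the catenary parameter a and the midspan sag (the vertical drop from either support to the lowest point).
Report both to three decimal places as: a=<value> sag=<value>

seed: a₀ = √(S³/(24(L−S))) = √(109.250³/(24·45.334)) = 34.619001
iter 1: u=1.577891  f(a)=+5.990e+00  f'(a)=-3.332e+00  a ← 34.619001 − (+5.990e+00/-3.332e+00) = 36.416775
iter 2: u=1.499996  f(a)=+4.982e-01  f'(a)=-2.799e+00  a ← 36.416775 − (+4.982e-01/-2.799e+00) = 36.594796
iter 3: u=1.492699  f(a)=+4.138e-03  f'(a)=-2.752e+00  a ← 36.594796 − (+4.138e-03/-2.752e+00) = 36.596299
iter 4: u=1.492637  f(a)=+2.906e-07  f'(a)=-2.752e+00  a ← 36.596299 − (+2.906e-07/-2.752e+00) = 36.596300
iter 5: u=1.492637  f(a)=+0.000e+00  f'(a)=-2.752e+00  a ← 36.596300 − (+0.000e+00/-2.752e+00) = 36.596300
converged: |Δa| < 1e-12 after 5 iterations
sag = a·(cosh(S/(2a)) − 1) = 36.596300·(cosh(1.492637) − 1) = 48.921783
T_max/T_min = cosh(S/(2a)) = 2.336796

a=36.596 sag=48.922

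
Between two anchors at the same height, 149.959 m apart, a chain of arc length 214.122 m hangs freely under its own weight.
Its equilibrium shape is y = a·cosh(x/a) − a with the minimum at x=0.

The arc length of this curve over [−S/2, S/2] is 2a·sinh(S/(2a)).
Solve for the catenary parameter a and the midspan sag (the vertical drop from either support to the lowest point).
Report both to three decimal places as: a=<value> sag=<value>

a=49.546 sag=68.424

seed: a₀ = √(S³/(24(L−S))) = √(149.959³/(24·64.163)) = 46.796228
iter 1: u=1.602255  f(a)=+8.758e+00  f'(a)=-3.514e+00  a ← 46.796228 − (+8.758e+00/-3.514e+00) = 49.288548
iter 2: u=1.521236  f(a)=+7.483e-01  f'(a)=-2.937e+00  a ← 49.288548 − (+7.483e-01/-2.937e+00) = 49.543346
iter 3: u=1.513412  f(a)=+6.591e-03  f'(a)=-2.885e+00  a ← 49.543346 − (+6.591e-03/-2.885e+00) = 49.545630
iter 4: u=1.513342  f(a)=+5.213e-07  f'(a)=-2.885e+00  a ← 49.545630 − (+5.213e-07/-2.885e+00) = 49.545630
iter 5: u=1.513342  f(a)=-5.684e-14  f'(a)=-2.885e+00  a ← 49.545630 − (-5.684e-14/-2.885e+00) = 49.545630
converged: |Δa| < 1e-12 after 5 iterations
sag = a·(cosh(S/(2a)) − 1) = 49.545630·(cosh(1.513342) − 1) = 68.423973
T_max/T_min = cosh(S/(2a)) = 2.381029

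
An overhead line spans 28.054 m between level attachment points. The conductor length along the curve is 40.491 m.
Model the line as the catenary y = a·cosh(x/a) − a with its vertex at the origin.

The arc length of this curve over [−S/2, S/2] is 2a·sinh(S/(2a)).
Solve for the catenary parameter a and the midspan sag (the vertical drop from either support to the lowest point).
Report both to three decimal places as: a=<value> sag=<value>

seed: a₀ = √(S³/(24(L−S))) = √(28.054³/(24·12.437)) = 8.600600
iter 1: u=1.630933  f(a)=+1.763e+00  f'(a)=-3.738e+00  a ← 8.600600 − (+1.763e+00/-3.738e+00) = 9.072165
iter 2: u=1.546158  f(a)=+1.554e-01  f'(a)=-3.106e+00  a ← 9.072165 − (+1.554e-01/-3.106e+00) = 9.122189
iter 3: u=1.537679  f(a)=+1.465e-03  f'(a)=-3.048e+00  a ← 9.122189 − (+1.465e-03/-3.048e+00) = 9.122670
iter 4: u=1.537598  f(a)=+1.328e-07  f'(a)=-3.047e+00  a ← 9.122670 − (+1.328e-07/-3.047e+00) = 9.122670
iter 5: u=1.537598  f(a)=-7.105e-15  f'(a)=-3.047e+00  a ← 9.122670 − (-7.105e-15/-3.047e+00) = 9.122670
converged: |Δa| < 1e-12 after 5 iterations
sag = a·(cosh(S/(2a)) − 1) = 9.122670·(cosh(1.537598) − 1) = 13.083261
T_max/T_min = cosh(S/(2a)) = 2.434148

a=9.123 sag=13.083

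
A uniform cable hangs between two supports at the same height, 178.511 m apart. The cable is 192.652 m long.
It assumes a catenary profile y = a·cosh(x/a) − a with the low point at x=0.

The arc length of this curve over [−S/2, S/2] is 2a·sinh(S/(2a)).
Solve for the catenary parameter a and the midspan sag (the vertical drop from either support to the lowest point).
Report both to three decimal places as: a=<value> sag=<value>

a=130.976 sag=31.608

seed: a₀ = √(S³/(24(L−S))) = √(178.511³/(24·14.141)) = 129.464826
iter 1: u=0.689419  f(a)=+3.399e-01  f'(a)=-2.290e-01  a ← 129.464826 − (+3.399e-01/-2.290e-01) = 130.948963
iter 2: u=0.681605  f(a)=+5.933e-03  f'(a)=-2.211e-01  a ← 130.948963 − (+5.933e-03/-2.211e-01) = 130.975799
iter 3: u=0.681466  f(a)=+1.879e-06  f'(a)=-2.209e-01  a ← 130.975799 − (+1.879e-06/-2.209e-01) = 130.975807
iter 4: u=0.681466  f(a)=+1.705e-13  f'(a)=-2.209e-01  a ← 130.975807 − (+1.705e-13/-2.209e-01) = 130.975807
converged: |Δa| < 1e-12 after 4 iterations
sag = a·(cosh(S/(2a)) − 1) = 130.975807·(cosh(0.681466) − 1) = 31.607588
T_max/T_min = cosh(S/(2a)) = 1.241324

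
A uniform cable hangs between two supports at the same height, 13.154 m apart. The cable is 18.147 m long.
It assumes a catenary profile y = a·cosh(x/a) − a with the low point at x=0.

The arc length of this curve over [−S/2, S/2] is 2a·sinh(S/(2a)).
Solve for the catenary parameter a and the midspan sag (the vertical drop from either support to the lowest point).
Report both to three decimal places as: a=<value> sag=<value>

a=4.587 sag=5.580

seed: a₀ = √(S³/(24(L−S))) = √(13.154³/(24·4.993)) = 4.358132
iter 1: u=1.509133  f(a)=+6.004e-01  f'(a)=-2.857e+00  a ← 4.358132 − (+6.004e-01/-2.857e+00) = 4.568247
iter 2: u=1.439721  f(a)=+4.615e-02  f'(a)=-2.434e+00  a ← 4.568247 − (+4.615e-02/-2.434e+00) = 4.587211
iter 3: u=1.433769  f(a)=+3.229e-04  f'(a)=-2.400e+00  a ← 4.587211 − (+3.229e-04/-2.400e+00) = 4.587345
iter 4: u=1.433727  f(a)=+1.605e-08  f'(a)=-2.399e+00  a ← 4.587345 − (+1.605e-08/-2.399e+00) = 4.587345
iter 5: u=1.433727  f(a)=+0.000e+00  f'(a)=-2.399e+00  a ← 4.587345 − (+0.000e+00/-2.399e+00) = 4.587345
converged: |Δa| < 1e-12 after 5 iterations
sag = a·(cosh(S/(2a)) − 1) = 4.587345·(cosh(1.433727) − 1) = 5.579864
T_max/T_min = cosh(S/(2a)) = 2.216360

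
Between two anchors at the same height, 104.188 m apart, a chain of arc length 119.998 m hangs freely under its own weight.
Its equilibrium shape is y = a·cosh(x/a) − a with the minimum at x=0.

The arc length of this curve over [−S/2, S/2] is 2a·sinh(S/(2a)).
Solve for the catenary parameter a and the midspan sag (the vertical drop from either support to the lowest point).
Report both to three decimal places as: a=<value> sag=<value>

seed: a₀ = √(S³/(24(L−S))) = √(104.188³/(24·15.810)) = 54.595267
iter 1: u=0.954185  f(a)=+7.355e-01  f'(a)=-6.336e-01  a ← 54.595267 − (+7.355e-01/-6.336e-01) = 55.756052
iter 2: u=0.934320  f(a)=+2.411e-02  f'(a)=-5.927e-01  a ← 55.756052 − (+2.411e-02/-5.927e-01) = 55.796733
iter 3: u=0.933639  f(a)=+2.786e-05  f'(a)=-5.913e-01  a ← 55.796733 − (+2.786e-05/-5.913e-01) = 55.796780
iter 4: u=0.933638  f(a)=+3.726e-11  f'(a)=-5.913e-01  a ← 55.796780 − (+3.726e-11/-5.913e-01) = 55.796780
iter 5: u=0.933638  f(a)=+1.421e-14  f'(a)=-5.913e-01  a ← 55.796780 − (+1.421e-14/-5.913e-01) = 55.796780
converged: |Δa| < 1e-12 after 5 iterations
sag = a·(cosh(S/(2a)) − 1) = 55.796780·(cosh(0.933638) − 1) = 26.137100
T_max/T_min = cosh(S/(2a)) = 1.468434

a=55.797 sag=26.137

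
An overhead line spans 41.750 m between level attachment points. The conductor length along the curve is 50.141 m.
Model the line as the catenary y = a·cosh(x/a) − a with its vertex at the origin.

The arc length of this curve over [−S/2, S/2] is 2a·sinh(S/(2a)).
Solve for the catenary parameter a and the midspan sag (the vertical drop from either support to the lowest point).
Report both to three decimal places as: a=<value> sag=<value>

a=19.558 sag=12.239

seed: a₀ = √(S³/(24(L−S))) = √(41.750³/(24·8.391)) = 19.009568
iter 1: u=1.098131  f(a)=+5.207e-01  f'(a)=-9.940e-01  a ← 19.009568 − (+5.207e-01/-9.940e-01) = 19.533433
iter 2: u=1.068681  f(a)=+2.230e-02  f'(a)=-9.105e-01  a ← 19.533433 − (+2.230e-02/-9.105e-01) = 19.557926
iter 3: u=1.067342  f(a)=+4.496e-05  f'(a)=-9.068e-01  a ← 19.557926 − (+4.496e-05/-9.068e-01) = 19.557976
iter 4: u=1.067339  f(a)=+1.835e-10  f'(a)=-9.068e-01  a ← 19.557976 − (+1.835e-10/-9.068e-01) = 19.557976
iter 5: u=1.067339  f(a)=-7.105e-15  f'(a)=-9.068e-01  a ← 19.557976 − (-7.105e-15/-9.068e-01) = 19.557976
converged: |Δa| < 1e-12 after 5 iterations
sag = a·(cosh(S/(2a)) − 1) = 19.557976·(cosh(1.067339) − 1) = 12.238948
T_max/T_min = cosh(S/(2a)) = 1.625778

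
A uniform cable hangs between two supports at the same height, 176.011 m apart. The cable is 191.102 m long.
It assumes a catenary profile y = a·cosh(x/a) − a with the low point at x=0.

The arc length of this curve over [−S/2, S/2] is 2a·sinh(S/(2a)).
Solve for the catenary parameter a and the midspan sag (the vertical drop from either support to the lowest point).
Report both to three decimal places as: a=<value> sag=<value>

a=124.248 sag=32.492

seed: a₀ = √(S³/(24(L−S))) = √(176.011³/(24·15.091)) = 122.700148
iter 1: u=0.717240  f(a)=+3.930e-01  f'(a)=-2.589e-01  a ← 122.700148 − (+3.930e-01/-2.589e-01) = 124.218105
iter 2: u=0.708476  f(a)=+7.411e-03  f'(a)=-2.492e-01  a ← 124.218105 − (+7.411e-03/-2.492e-01) = 124.247846
iter 3: u=0.708306  f(a)=+2.748e-06  f'(a)=-2.490e-01  a ← 124.247846 − (+2.748e-06/-2.490e-01) = 124.247857
iter 4: u=0.708306  f(a)=+4.263e-13  f'(a)=-2.490e-01  a ← 124.247857 − (+4.263e-13/-2.490e-01) = 124.247857
converged: |Δa| < 1e-12 after 4 iterations
sag = a·(cosh(S/(2a)) − 1) = 124.247857·(cosh(0.708306) − 1) = 32.492449
T_max/T_min = cosh(S/(2a)) = 1.261513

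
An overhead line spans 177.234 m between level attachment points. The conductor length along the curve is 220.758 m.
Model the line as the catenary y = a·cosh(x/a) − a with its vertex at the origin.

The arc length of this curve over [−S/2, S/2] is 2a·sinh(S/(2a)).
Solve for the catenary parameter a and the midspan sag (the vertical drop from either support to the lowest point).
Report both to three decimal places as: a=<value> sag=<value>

seed: a₀ = √(S³/(24(L−S))) = √(177.234³/(24·43.524)) = 73.004652
iter 1: u=1.213854  f(a)=+3.321e+00  f'(a)=-1.378e+00  a ← 73.004652 − (+3.321e+00/-1.378e+00) = 75.415689
iter 2: u=1.175047  f(a)=+1.716e-01  f'(a)=-1.239e+00  a ← 75.415689 − (+1.716e-01/-1.239e+00) = 75.554267
iter 3: u=1.172892  f(a)=+5.136e-04  f'(a)=-1.231e+00  a ← 75.554267 − (+5.136e-04/-1.231e+00) = 75.554684
iter 4: u=1.172886  f(a)=+4.630e-09  f'(a)=-1.231e+00  a ← 75.554684 − (+4.630e-09/-1.231e+00) = 75.554684
iter 5: u=1.172886  f(a)=-2.842e-14  f'(a)=-1.231e+00  a ← 75.554684 − (-2.842e-14/-1.231e+00) = 75.554684
converged: |Δa| < 1e-12 after 5 iterations
sag = a·(cosh(S/(2a)) − 1) = 75.554684·(cosh(1.172886) − 1) = 58.206423
T_max/T_min = cosh(S/(2a)) = 1.770388

a=75.555 sag=58.206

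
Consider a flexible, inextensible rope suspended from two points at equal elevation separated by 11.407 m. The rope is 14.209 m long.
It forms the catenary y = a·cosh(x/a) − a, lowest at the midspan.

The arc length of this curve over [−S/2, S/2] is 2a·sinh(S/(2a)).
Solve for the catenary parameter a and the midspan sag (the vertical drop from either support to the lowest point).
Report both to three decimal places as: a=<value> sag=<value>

a=4.862 sag=3.747

seed: a₀ = √(S³/(24(L−S))) = √(11.407³/(24·2.802)) = 4.698048
iter 1: u=1.214015  f(a)=+2.139e-01  f'(a)=-1.378e+00  a ← 4.698048 − (+2.139e-01/-1.378e+00) = 4.853242
iter 2: u=1.175194  f(a)=+1.106e-02  f'(a)=-1.239e+00  a ← 4.853242 − (+1.106e-02/-1.239e+00) = 4.862164
iter 3: u=1.173037  f(a)=+3.310e-05  f'(a)=-1.232e+00  a ← 4.862164 − (+3.310e-05/-1.232e+00) = 4.862191
iter 4: u=1.173031  f(a)=+2.987e-10  f'(a)=-1.232e+00  a ← 4.862191 − (+2.987e-10/-1.232e+00) = 4.862191
iter 5: u=1.173031  f(a)=+0.000e+00  f'(a)=-1.232e+00  a ← 4.862191 − (+0.000e+00/-1.232e+00) = 4.862191
converged: |Δa| < 1e-12 after 5 iterations
sag = a·(cosh(S/(2a)) − 1) = 4.862191·(cosh(1.173031) − 1) = 3.746806
T_max/T_min = cosh(S/(2a)) = 1.770600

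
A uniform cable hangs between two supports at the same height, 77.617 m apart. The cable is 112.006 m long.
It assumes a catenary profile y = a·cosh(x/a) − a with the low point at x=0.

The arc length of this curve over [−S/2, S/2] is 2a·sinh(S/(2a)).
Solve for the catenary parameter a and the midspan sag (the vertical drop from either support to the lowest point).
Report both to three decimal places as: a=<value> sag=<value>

a=25.246 sag=36.184

seed: a₀ = √(S³/(24(L−S))) = √(77.617³/(24·34.389)) = 23.802353
iter 1: u=1.630448  f(a)=+4.871e+00  f'(a)=-3.734e+00  a ← 23.802353 − (+4.871e+00/-3.734e+00) = 25.106787
iter 2: u=1.545737  f(a)=+4.291e-01  f'(a)=-3.103e+00  a ← 25.106787 − (+4.291e-01/-3.103e+00) = 25.245077
iter 3: u=1.537270  f(a)=+4.040e-03  f'(a)=-3.045e+00  a ← 25.245077 − (+4.040e-03/-3.045e+00) = 25.246404
iter 4: u=1.537189  f(a)=+3.657e-07  f'(a)=-3.044e+00  a ← 25.246404 − (+3.657e-07/-3.044e+00) = 25.246404
iter 5: u=1.537189  f(a)=-2.842e-14  f'(a)=-3.044e+00  a ← 25.246404 − (-2.842e-14/-3.044e+00) = 25.246404
converged: |Δa| < 1e-12 after 5 iterations
sag = a·(cosh(S/(2a)) − 1) = 25.246404·(cosh(1.537189) − 1) = 36.184182
T_max/T_min = cosh(S/(2a)) = 2.433241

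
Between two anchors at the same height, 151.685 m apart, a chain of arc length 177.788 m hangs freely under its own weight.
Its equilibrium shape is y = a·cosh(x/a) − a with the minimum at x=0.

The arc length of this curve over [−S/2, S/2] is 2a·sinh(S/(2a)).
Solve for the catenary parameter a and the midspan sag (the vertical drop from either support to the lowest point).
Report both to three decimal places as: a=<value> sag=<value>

seed: a₀ = √(S³/(24(L−S))) = √(151.685³/(24·26.103)) = 74.638538
iter 1: u=1.016131  f(a)=+1.381e+00  f'(a)=-7.744e-01  a ← 74.638538 − (+1.381e+00/-7.744e-01) = 76.422150
iter 2: u=0.992415  f(a)=+5.106e-02  f'(a)=-7.181e-01  a ← 76.422150 − (+5.106e-02/-7.181e-01) = 76.493256
iter 3: u=0.991493  f(a)=+7.571e-05  f'(a)=-7.160e-01  a ← 76.493256 − (+7.571e-05/-7.160e-01) = 76.493362
iter 4: u=0.991491  f(a)=+1.670e-10  f'(a)=-7.160e-01  a ← 76.493362 − (+1.670e-10/-7.160e-01) = 76.493362
iter 5: u=0.991491  f(a)=+0.000e+00  f'(a)=-7.160e-01  a ← 76.493362 − (+0.000e+00/-7.160e-01) = 76.493362
converged: |Δa| < 1e-12 after 5 iterations
sag = a·(cosh(S/(2a)) − 1) = 76.493362·(cosh(0.991491) − 1) = 40.781434
T_max/T_min = cosh(S/(2a)) = 1.533137

a=76.493 sag=40.781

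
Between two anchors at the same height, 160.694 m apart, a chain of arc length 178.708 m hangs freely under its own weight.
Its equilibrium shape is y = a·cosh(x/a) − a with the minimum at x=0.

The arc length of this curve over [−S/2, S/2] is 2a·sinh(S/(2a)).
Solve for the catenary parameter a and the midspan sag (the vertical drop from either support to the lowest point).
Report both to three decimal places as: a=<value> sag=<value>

a=99.575 sag=34.213

seed: a₀ = √(S³/(24(L−S))) = √(160.694³/(24·18.014)) = 97.969026
iter 1: u=0.820127  f(a)=+6.156e-01  f'(a)=-3.931e-01  a ← 97.969026 − (+6.156e-01/-3.931e-01) = 99.535125
iter 2: u=0.807223  f(a)=+1.507e-02  f'(a)=-3.740e-01  a ← 99.535125 − (+1.507e-02/-3.740e-01) = 99.575419
iter 3: u=0.806896  f(a)=+9.537e-06  f'(a)=-3.736e-01  a ← 99.575419 − (+9.537e-06/-3.736e-01) = 99.575444
iter 4: u=0.806896  f(a)=+3.780e-12  f'(a)=-3.736e-01  a ← 99.575444 − (+3.780e-12/-3.736e-01) = 99.575444
converged: |Δa| < 1e-12 after 4 iterations
sag = a·(cosh(S/(2a)) − 1) = 99.575444·(cosh(0.806896) − 1) = 34.213219
T_max/T_min = cosh(S/(2a)) = 1.343591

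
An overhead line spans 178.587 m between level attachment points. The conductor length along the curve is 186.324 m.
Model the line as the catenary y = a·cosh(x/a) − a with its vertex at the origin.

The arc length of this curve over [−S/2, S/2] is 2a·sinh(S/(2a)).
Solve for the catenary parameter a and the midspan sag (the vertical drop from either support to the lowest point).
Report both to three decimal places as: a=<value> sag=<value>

seed: a₀ = √(S³/(24(L−S))) = √(178.587³/(24·7.737)) = 175.138991
iter 1: u=0.509844  f(a)=+1.012e-01  f'(a)=-9.067e-02  a ← 175.138991 − (+1.012e-01/-9.067e-02) = 176.254925
iter 2: u=0.506616  f(a)=+9.752e-04  f'(a)=-8.893e-02  a ← 176.254925 − (+9.752e-04/-8.893e-02) = 176.265892
iter 3: u=0.506584  f(a)=+9.255e-08  f'(a)=-8.891e-02  a ← 176.265892 − (+9.255e-08/-8.891e-02) = 176.265893
iter 4: u=0.506584  f(a)=+2.842e-14  f'(a)=-8.891e-02  a ← 176.265893 − (+2.842e-14/-8.891e-02) = 176.265893
converged: |Δa| < 1e-12 after 4 iterations
sag = a·(cosh(S/(2a)) − 1) = 176.265893·(cosh(0.506584) − 1) = 23.105176
T_max/T_min = cosh(S/(2a)) = 1.131081

a=176.266 sag=23.105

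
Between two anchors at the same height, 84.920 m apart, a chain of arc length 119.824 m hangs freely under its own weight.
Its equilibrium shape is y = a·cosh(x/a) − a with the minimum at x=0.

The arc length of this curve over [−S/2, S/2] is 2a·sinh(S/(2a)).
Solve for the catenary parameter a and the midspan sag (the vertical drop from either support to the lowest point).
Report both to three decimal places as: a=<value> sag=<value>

seed: a₀ = √(S³/(24(L−S))) = √(84.920³/(24·34.904)) = 27.037825
iter 1: u=1.570393  f(a)=+4.565e+00  f'(a)=-3.277e+00  a ← 27.037825 − (+4.565e+00/-3.277e+00) = 28.430881
iter 2: u=1.493447  f(a)=+3.766e-01  f'(a)=-2.757e+00  a ← 28.430881 − (+3.766e-01/-2.757e+00) = 28.567464
iter 3: u=1.486306  f(a)=+3.071e-03  f'(a)=-2.712e+00  a ← 28.567464 − (+3.071e-03/-2.712e+00) = 28.568596
iter 4: u=1.486247  f(a)=+2.079e-07  f'(a)=-2.712e+00  a ← 28.568596 − (+2.079e-07/-2.712e+00) = 28.568596
iter 5: u=1.486247  f(a)=+2.842e-14  f'(a)=-2.712e+00  a ← 28.568596 − (+2.842e-14/-2.712e+00) = 28.568596
converged: |Δa| < 1e-12 after 5 iterations
sag = a·(cosh(S/(2a)) − 1) = 28.568596·(cosh(1.486247) − 1) = 37.806191
T_max/T_min = cosh(S/(2a)) = 2.323348

a=28.569 sag=37.806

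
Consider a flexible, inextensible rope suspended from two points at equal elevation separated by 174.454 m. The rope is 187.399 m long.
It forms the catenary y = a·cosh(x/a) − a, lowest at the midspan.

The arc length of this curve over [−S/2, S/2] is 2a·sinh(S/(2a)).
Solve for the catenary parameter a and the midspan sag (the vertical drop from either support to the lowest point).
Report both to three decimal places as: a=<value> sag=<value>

a=132.158 sag=29.846

seed: a₀ = √(S³/(24(L−S))) = √(174.454³/(24·12.945)) = 130.726836
iter 1: u=0.667246  f(a)=+2.912e-01  f'(a)=-2.070e-01  a ← 130.726836 − (+2.912e-01/-2.070e-01) = 132.133760
iter 2: u=0.660142  f(a)=+4.768e-03  f'(a)=-2.003e-01  a ← 132.133760 − (+4.768e-03/-2.003e-01) = 132.157570
iter 3: u=0.660023  f(a)=+1.326e-06  f'(a)=-2.002e-01  a ← 132.157570 − (+1.326e-06/-2.002e-01) = 132.157576
iter 4: u=0.660023  f(a)=+1.137e-13  f'(a)=-2.002e-01  a ← 132.157576 − (+1.137e-13/-2.002e-01) = 132.157576
converged: |Δa| < 1e-12 after 4 iterations
sag = a·(cosh(S/(2a)) − 1) = 132.157576·(cosh(0.660023) − 1) = 29.846193
T_max/T_min = cosh(S/(2a)) = 1.225838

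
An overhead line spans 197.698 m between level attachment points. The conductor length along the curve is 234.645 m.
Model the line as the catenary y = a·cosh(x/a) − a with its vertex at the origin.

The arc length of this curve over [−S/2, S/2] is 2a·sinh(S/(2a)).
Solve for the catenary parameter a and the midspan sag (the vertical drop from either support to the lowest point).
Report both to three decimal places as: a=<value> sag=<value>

a=95.860 sag=55.645

seed: a₀ = √(S³/(24(L−S))) = √(197.698³/(24·36.947)) = 93.348685
iter 1: u=1.058922  f(a)=+2.128e+00  f'(a)=-8.840e-01  a ← 93.348685 − (+2.128e+00/-8.840e-01) = 95.755561
iter 2: u=1.032306  f(a)=+8.507e-02  f'(a)=-8.146e-01  a ← 95.755561 − (+8.507e-02/-8.146e-01) = 95.859991
iter 3: u=1.031181  f(a)=+1.485e-04  f'(a)=-8.117e-01  a ← 95.859991 − (+1.485e-04/-8.117e-01) = 95.860174
iter 4: u=1.031179  f(a)=+4.545e-10  f'(a)=-8.117e-01  a ← 95.860174 − (+4.545e-10/-8.117e-01) = 95.860174
iter 5: u=1.031179  f(a)=-5.684e-14  f'(a)=-8.117e-01  a ← 95.860174 − (-5.684e-14/-8.117e-01) = 95.860174
converged: |Δa| < 1e-12 after 5 iterations
sag = a·(cosh(S/(2a)) − 1) = 95.860174·(cosh(1.031179) − 1) = 55.644750
T_max/T_min = cosh(S/(2a)) = 1.580478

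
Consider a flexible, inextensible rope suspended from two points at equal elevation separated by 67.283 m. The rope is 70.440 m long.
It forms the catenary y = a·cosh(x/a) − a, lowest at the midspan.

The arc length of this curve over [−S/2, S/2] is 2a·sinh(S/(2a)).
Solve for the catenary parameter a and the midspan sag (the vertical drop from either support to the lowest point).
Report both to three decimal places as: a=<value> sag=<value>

a=63.845 sag=9.070

seed: a₀ = √(S³/(24(L−S))) = √(67.283³/(24·3.157)) = 63.403774
iter 1: u=0.530591  f(a)=+4.474e-02  f'(a)=-1.024e-01  a ← 63.403774 − (+4.474e-02/-1.024e-01) = 63.840602
iter 2: u=0.526961  f(a)=+4.666e-04  f'(a)=-1.003e-01  a ← 63.840602 − (+4.666e-04/-1.003e-01) = 63.845254
iter 3: u=0.526922  f(a)=+5.193e-08  f'(a)=-1.003e-01  a ← 63.845254 − (+5.193e-08/-1.003e-01) = 63.845255
iter 4: u=0.526922  f(a)=+0.000e+00  f'(a)=-1.003e-01  a ← 63.845255 − (+0.000e+00/-1.003e-01) = 63.845255
converged: |Δa| < 1e-12 after 4 iterations
sag = a·(cosh(S/(2a)) − 1) = 63.845255·(cosh(0.526922) − 1) = 9.070210
T_max/T_min = cosh(S/(2a)) = 1.142066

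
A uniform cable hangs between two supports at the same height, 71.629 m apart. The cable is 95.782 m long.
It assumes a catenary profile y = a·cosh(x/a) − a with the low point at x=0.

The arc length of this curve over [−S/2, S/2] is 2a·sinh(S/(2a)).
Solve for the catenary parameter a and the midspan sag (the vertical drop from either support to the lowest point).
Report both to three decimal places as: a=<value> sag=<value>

seed: a₀ = √(S³/(24(L−S))) = √(71.629³/(24·24.153)) = 25.179214
iter 1: u=1.422384  f(a)=+2.564e+00  f'(a)=-2.336e+00  a ← 25.179214 − (+2.564e+00/-2.336e+00) = 26.277084
iter 2: u=1.362956  f(a)=+1.773e-01  f'(a)=-2.023e+00  a ← 26.277084 − (+1.773e-01/-2.023e+00) = 26.364703
iter 3: u=1.358426  f(a)=+9.860e-04  f'(a)=-2.001e+00  a ← 26.364703 − (+9.860e-04/-2.001e+00) = 26.365196
iter 4: u=1.358401  f(a)=+3.088e-08  f'(a)=-2.000e+00  a ← 26.365196 − (+3.088e-08/-2.000e+00) = 26.365196
iter 5: u=1.358401  f(a)=+1.421e-14  f'(a)=-2.000e+00  a ← 26.365196 − (+1.421e-14/-2.000e+00) = 26.365196
converged: |Δa| < 1e-12 after 5 iterations
sag = a·(cosh(S/(2a)) − 1) = 26.365196·(cosh(1.358401) − 1) = 28.303547
T_max/T_min = cosh(S/(2a)) = 2.073519

a=26.365 sag=28.304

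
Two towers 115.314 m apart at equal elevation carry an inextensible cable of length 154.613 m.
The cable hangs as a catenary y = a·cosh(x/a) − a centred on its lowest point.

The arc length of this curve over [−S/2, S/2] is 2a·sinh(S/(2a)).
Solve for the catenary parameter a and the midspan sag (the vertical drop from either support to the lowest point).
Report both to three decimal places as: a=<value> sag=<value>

seed: a₀ = √(S³/(24(L−S))) = √(115.314³/(24·39.299)) = 40.320572
iter 1: u=1.429965  f(a)=+4.219e+00  f'(a)=-2.378e+00  a ← 40.320572 − (+4.219e+00/-2.378e+00) = 42.094716
iter 2: u=1.369697  f(a)=+2.945e-01  f'(a)=-2.057e+00  a ← 42.094716 − (+2.945e-01/-2.057e+00) = 42.237879
iter 3: u=1.365054  f(a)=+1.672e-03  f'(a)=-2.033e+00  a ← 42.237879 − (+1.672e-03/-2.033e+00) = 42.238701
iter 4: u=1.365028  f(a)=+5.459e-08  f'(a)=-2.033e+00  a ← 42.238701 − (+5.459e-08/-2.033e+00) = 42.238701
iter 5: u=1.365028  f(a)=+2.842e-14  f'(a)=-2.033e+00  a ← 42.238701 − (+2.842e-14/-2.033e+00) = 42.238701
converged: |Δa| < 1e-12 after 5 iterations
sag = a·(cosh(S/(2a)) − 1) = 42.238701·(cosh(1.365028) − 1) = 45.854447
T_max/T_min = cosh(S/(2a)) = 2.085603

a=42.239 sag=45.854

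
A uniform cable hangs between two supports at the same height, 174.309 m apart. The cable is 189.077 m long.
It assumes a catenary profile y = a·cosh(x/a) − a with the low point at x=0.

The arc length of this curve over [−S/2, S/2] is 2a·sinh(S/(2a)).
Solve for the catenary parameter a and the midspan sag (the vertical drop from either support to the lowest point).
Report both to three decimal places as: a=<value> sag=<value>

seed: a₀ = √(S³/(24(L−S))) = √(174.309³/(24·14.768)) = 122.239976
iter 1: u=0.712979  f(a)=+3.799e-01  f'(a)=-2.541e-01  a ← 122.239976 − (+3.799e-01/-2.541e-01) = 123.735003
iter 2: u=0.704364  f(a)=+7.083e-03  f'(a)=-2.447e-01  a ← 123.735003 − (+7.083e-03/-2.447e-01) = 123.763942
iter 3: u=0.704199  f(a)=+2.565e-06  f'(a)=-2.446e-01  a ← 123.763942 − (+2.565e-06/-2.446e-01) = 123.763953
iter 4: u=0.704199  f(a)=+3.411e-13  f'(a)=-2.446e-01  a ← 123.763953 − (+3.411e-13/-2.446e-01) = 123.763953
converged: |Δa| < 1e-12 after 4 iterations
sag = a·(cosh(S/(2a)) − 1) = 123.763953·(cosh(0.704199) − 1) = 31.976357
T_max/T_min = cosh(S/(2a)) = 1.258366

a=123.764 sag=31.976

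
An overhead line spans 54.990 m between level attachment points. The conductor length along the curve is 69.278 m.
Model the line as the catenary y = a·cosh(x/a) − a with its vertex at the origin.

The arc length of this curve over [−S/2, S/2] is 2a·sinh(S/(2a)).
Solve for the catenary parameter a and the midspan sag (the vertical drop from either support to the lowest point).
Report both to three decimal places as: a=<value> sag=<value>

seed: a₀ = √(S³/(24(L−S))) = √(54.990³/(24·14.288)) = 22.020858
iter 1: u=1.248589  f(a)=+1.156e+00  f'(a)=-1.512e+00  a ← 22.020858 − (+1.156e+00/-1.512e+00) = 22.785608
iter 2: u=1.206683  f(a)=+6.295e-02  f'(a)=-1.351e+00  a ← 22.785608 − (+6.295e-02/-1.351e+00) = 22.832201
iter 3: u=1.204220  f(a)=+2.105e-04  f'(a)=-1.342e+00  a ← 22.832201 − (+2.105e-04/-1.342e+00) = 22.832358
iter 4: u=1.204212  f(a)=+2.370e-09  f'(a)=-1.342e+00  a ← 22.832358 − (+2.370e-09/-1.342e+00) = 22.832358
iter 5: u=1.204212  f(a)=+1.421e-14  f'(a)=-1.342e+00  a ← 22.832358 − (+1.421e-14/-1.342e+00) = 22.832358
converged: |Δa| < 1e-12 after 5 iterations
sag = a·(cosh(S/(2a)) − 1) = 22.832358·(cosh(1.204212) − 1) = 18.654711
T_max/T_min = cosh(S/(2a)) = 1.817030

a=22.832 sag=18.655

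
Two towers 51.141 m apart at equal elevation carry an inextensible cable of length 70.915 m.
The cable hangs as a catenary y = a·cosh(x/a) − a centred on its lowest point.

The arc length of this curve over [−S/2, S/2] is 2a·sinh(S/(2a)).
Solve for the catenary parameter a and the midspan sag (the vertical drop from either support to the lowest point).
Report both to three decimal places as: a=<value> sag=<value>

a=17.686 sag=21.937

seed: a₀ = √(S³/(24(L−S))) = √(51.141³/(24·19.774)) = 16.788076
iter 1: u=1.523135  f(a)=+2.425e+00  f'(a)=-2.950e+00  a ← 16.788076 − (+2.425e+00/-2.950e+00) = 17.610108
iter 2: u=1.452035  f(a)=+1.895e-01  f'(a)=-2.505e+00  a ← 17.610108 − (+1.895e-01/-2.505e+00) = 17.685740
iter 3: u=1.445826  f(a)=+1.374e-03  f'(a)=-2.469e+00  a ← 17.685740 − (+1.374e-03/-2.469e+00) = 17.686296
iter 4: u=1.445780  f(a)=+7.335e-08  f'(a)=-2.469e+00  a ← 17.686296 − (+7.335e-08/-2.469e+00) = 17.686296
iter 5: u=1.445780  f(a)=+0.000e+00  f'(a)=-2.469e+00  a ← 17.686296 − (+0.000e+00/-2.469e+00) = 17.686296
converged: |Δa| < 1e-12 after 5 iterations
sag = a·(cosh(S/(2a)) − 1) = 17.686296·(cosh(1.445780) − 1) = 21.937426
T_max/T_min = cosh(S/(2a)) = 2.240363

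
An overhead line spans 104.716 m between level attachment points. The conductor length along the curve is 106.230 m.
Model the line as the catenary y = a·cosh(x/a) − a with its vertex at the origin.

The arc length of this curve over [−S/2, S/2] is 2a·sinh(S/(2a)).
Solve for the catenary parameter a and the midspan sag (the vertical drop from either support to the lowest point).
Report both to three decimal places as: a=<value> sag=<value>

seed: a₀ = √(S³/(24(L−S))) = √(104.716³/(24·1.514)) = 177.766945
iter 1: u=0.294532  f(a)=+6.580e-03  f'(a)=-1.718e-02  a ← 177.766945 − (+6.580e-03/-1.718e-02) = 178.149936
iter 2: u=0.293899  f(a)=+2.133e-05  f'(a)=-1.707e-02  a ← 178.149936 − (+2.133e-05/-1.707e-02) = 178.151186
iter 3: u=0.293896  f(a)=+2.256e-10  f'(a)=-1.707e-02  a ← 178.151186 − (+2.256e-10/-1.707e-02) = 178.151186
iter 4: u=0.293896  f(a)=+4.263e-14  f'(a)=-1.707e-02  a ← 178.151186 − (+4.263e-14/-1.707e-02) = 178.151186
converged: |Δa| < 1e-12 after 4 iterations
sag = a·(cosh(S/(2a)) − 1) = 178.151186·(cosh(0.293896) − 1) = 7.749455
T_max/T_min = cosh(S/(2a)) = 1.043499

a=178.151 sag=7.749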